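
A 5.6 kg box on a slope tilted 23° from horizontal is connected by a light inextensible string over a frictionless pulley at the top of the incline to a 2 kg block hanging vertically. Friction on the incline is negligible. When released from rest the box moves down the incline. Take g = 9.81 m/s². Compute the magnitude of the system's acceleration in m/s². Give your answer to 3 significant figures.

For the box on the incline: the weight component along the slope is m₁g sin 23° = 5.6 × 9.81 × 0.3907 = 21.463 N and the normal force is N = m₁g cos 23° = 50.569 N.
Newton's second law for the box (down-slope positive): 21.463 − T = 5.6 a. For the hanging block (upward positive): T − 2 × 9.81 = 2 a.
Adding the two equations eliminates T: 1.843 = 7.6 a, so a = 0.2425 m/s².

0.243 m/s²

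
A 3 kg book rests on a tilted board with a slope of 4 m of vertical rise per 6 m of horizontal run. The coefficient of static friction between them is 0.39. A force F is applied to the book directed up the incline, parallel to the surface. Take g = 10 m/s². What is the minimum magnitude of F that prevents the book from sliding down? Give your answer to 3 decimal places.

The normal force is N = mg cos 33.69° = 24.962 N. With F at its minimum the book is on the verge of sliding down, so static friction is at its maximum μ_s N = 0.39 × 24.962 = 9.735 N and acts up the slope.
Equilibrium along the incline: F + μ_s N = mg sin 33.69°, so F = 16.641 − 9.735 = 6.906 N.

6.906 N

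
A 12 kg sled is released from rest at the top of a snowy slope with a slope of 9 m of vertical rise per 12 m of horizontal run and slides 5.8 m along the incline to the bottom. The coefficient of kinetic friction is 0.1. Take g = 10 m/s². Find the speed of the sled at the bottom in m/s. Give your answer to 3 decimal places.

7.767 m/s

The weight component along the incline is mg sin 36.87° = 72.000 N and the normal force is N = mg cos 36.87° = 96.000 N.
Friction up the slope is f = μN = 0.1 × 96.000 = 9.600 N, so the net downslope force is 72.000 − 9.600 = 62.400 N and a = 62.400 / 12 = 5.2000 m/s².
Starting from rest over a distance of 5.8 m, v² = 2aL = 2 × 5.2000 × 5.8 = 60.3200, so v = 7.7666 m/s.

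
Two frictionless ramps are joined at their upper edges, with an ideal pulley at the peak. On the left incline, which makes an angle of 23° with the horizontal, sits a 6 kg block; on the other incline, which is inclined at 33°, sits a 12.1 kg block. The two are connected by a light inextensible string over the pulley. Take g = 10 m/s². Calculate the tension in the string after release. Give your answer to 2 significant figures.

38 N

Resolve each weight along its own incline: the 6 kg mass has component 6 × 10 × sin 23° = 23.444 N down its slope, and the 12.1 kg mass has 12.1 × 10 × sin 33° = 65.901 N down its slope.
The 12.1 kg side's 65.901 N exceeds the other side's 23.444 N, so that mass slides down and the 6 kg mass slides up. Taking that direction as positive, Newton's second law for the whole system gives 65.901 − 23.444 = (6 + 12.1) a, so a = 42.457 / 18.1 = 2.3457 m/s².
For the 6 kg mass (up-slope positive): T − 23.444 = 6 × 2.3457, so T = 37.518 N.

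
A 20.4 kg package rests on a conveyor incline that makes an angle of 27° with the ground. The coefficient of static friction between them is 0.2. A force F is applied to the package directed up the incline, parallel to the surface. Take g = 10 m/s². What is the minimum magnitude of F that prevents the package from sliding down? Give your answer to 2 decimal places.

56.26 N

The normal force is N = mg cos 27° = 181.765 N. With F at its minimum the package is on the verge of sliding down, so static friction is at its maximum μ_s N = 0.2 × 181.765 = 36.353 N and acts up the slope.
Equilibrium along the incline: F + μ_s N = mg sin 27°, so F = 92.614 − 36.353 = 56.261 N.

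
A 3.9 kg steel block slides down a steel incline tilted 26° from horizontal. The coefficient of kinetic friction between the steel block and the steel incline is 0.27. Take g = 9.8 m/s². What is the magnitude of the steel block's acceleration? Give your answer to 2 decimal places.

Resolving the weight along the incline: the component pulling the steel block down the slope is mg sin 26° = 3.9 × 9.8 × 0.4384 = 16.756 N, and the normal force is N = mg cos 26° = 3.9 × 9.8 × 0.8988 = 34.352 N.
Kinetic friction acts up the slope with magnitude f = μN = 0.27 × 34.352 = 9.275 N.
Net force along the incline is 16.756 − 9.275 = 7.481 N, so a = 7.481 / 3.9 = 1.9182 m/s².

1.92 m/s²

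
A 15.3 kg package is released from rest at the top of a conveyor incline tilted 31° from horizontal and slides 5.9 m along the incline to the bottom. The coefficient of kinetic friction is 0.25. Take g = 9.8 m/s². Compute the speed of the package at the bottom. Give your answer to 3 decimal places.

The weight component along the incline is mg sin 31° = 77.225 N and the normal force is N = mg cos 31° = 128.524 N.
Friction up the slope is f = μN = 0.25 × 128.524 = 32.131 N, so the net downslope force is 77.225 − 32.131 = 45.094 N and a = 45.094 / 15.3 = 2.9473 m/s².
Starting from rest over a distance of 5.9 m, v² = 2aL = 2 × 2.9473 × 5.9 = 34.7781, so v = 5.8973 m/s.

5.897 m/s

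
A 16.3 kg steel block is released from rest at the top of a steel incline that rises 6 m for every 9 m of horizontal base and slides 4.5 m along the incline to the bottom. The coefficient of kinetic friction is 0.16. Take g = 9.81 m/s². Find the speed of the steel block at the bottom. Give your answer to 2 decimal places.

The weight component along the incline is mg sin 33.69° = 88.698 N and the normal force is N = mg cos 33.69° = 133.047 N.
Friction up the slope is f = μN = 0.16 × 133.047 = 21.288 N, so the net downslope force is 88.698 − 21.288 = 67.410 N and a = 67.410 / 16.3 = 4.1356 m/s².
Starting from rest over a distance of 4.5 m, v² = 2aL = 2 × 4.1356 × 4.5 = 37.2204, so v = 6.1009 m/s.

6.10 m/s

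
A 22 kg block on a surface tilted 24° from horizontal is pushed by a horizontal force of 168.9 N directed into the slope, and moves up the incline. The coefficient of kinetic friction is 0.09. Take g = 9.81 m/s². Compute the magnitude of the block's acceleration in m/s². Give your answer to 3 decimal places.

The horizontal push has components F cos 24° = 168.9 × 0.9135 = 154.290 N up the incline and F sin 24° = 168.9 × 0.4067 = 68.692 N pressing into the surface.
The normal force is therefore N = mg cos 24° + F sin 24° = 197.152 + 68.692 = 265.844 N, and kinetic friction down the slope is μN = 0.09 × 265.844 = 23.926 N.
Along the incline: F cos 24° − mg sin 24° − μN = ma, so 154.290 − 87.774 − 23.926 = 22 a, giving a = 1.9359 m/s².

1.936 m/s²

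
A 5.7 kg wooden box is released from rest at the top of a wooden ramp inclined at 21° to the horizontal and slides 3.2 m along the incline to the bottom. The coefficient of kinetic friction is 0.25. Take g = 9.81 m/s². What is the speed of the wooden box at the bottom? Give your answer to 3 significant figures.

The weight component along the incline is mg sin 21° = 20.039 N and the normal force is N = mg cos 21° = 52.203 N.
Friction up the slope is f = μN = 0.25 × 52.203 = 13.051 N, so the net downslope force is 20.039 − 13.051 = 6.988 N and a = 6.988 / 5.7 = 1.2260 m/s².
Starting from rest over a distance of 3.2 m, v² = 2aL = 2 × 1.2260 × 3.2 = 7.8464, so v = 2.8011 m/s.

2.80 m/s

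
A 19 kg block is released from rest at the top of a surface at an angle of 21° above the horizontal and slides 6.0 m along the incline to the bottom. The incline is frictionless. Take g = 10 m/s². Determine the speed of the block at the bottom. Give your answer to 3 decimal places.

The weight component along the incline is mg sin 21° = 68.090 N and the normal force is N = mg cos 21° = 177.380 N.
With no friction, a = g sin 21° = 3.5837 m/s².
Starting from rest over a distance of 6.0 m, v² = 2aL = 2 × 3.5837 × 6.0 = 43.0044, so v = 6.5578 m/s.

6.558 m/s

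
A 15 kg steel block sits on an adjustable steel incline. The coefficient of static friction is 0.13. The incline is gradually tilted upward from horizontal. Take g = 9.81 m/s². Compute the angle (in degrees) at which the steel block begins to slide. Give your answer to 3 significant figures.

7.41°

At the threshold of sliding, static friction is at its maximum μ_s N and exactly balances the weight component along the incline: mg sin θ = μ_s mg cos θ.
Hence tan θ = μ_s = 0.13, so θ = arctan(0.13) = 7.4069°.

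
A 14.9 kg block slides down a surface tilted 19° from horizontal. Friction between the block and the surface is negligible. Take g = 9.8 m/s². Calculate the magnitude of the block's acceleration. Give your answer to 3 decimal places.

Resolving the weight along the incline: the component pulling the block down the slope is mg sin 19° = 14.9 × 9.8 × 0.3256 = 47.544 N, and the normal force is N = mg cos 19° = 14.9 × 9.8 × 0.9455 = 138.062 N.
With no friction the net force along the incline is 47.544 N, so a = g sin 19° = 47.544 / 14.9 = 3.1909 m/s².

3.191 m/s²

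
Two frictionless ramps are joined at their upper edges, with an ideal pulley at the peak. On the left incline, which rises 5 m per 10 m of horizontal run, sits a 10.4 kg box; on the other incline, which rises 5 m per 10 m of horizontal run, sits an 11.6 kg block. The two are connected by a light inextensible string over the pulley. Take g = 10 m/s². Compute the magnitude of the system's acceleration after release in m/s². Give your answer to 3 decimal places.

Resolve each weight along its own incline: the 10.4 kg mass has component 10.4 × 10 × sin 26.57° = 46.510 N down its slope, and the 11.6 kg mass has 11.6 × 10 × sin 26.57° = 51.877 N down its slope.
The 11.6 kg side's 51.877 N exceeds the other side's 46.510 N, so that mass slides down and the 10.4 kg mass slides up. Taking that direction as positive, Newton's second law for the whole system gives 51.877 − 46.510 = (10.4 + 11.6) a, so a = 5.367 / 22 = 0.2440 m/s².

0.244 m/s²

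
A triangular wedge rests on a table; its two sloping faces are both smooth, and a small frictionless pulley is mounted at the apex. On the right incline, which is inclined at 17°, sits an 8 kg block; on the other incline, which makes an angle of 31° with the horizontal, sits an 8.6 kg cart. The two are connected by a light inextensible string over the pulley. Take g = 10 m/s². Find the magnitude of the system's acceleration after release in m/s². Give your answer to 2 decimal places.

Resolve each weight along its own incline: the 8 kg mass has component 8 × 10 × sin 17° = 23.390 N down its slope, and the 8.6 kg mass has 8.6 × 10 × sin 31° = 44.293 N down its slope.
The 8.6 kg side's 44.293 N exceeds the other side's 23.390 N, so that mass slides down and the 8 kg mass slides up. Taking that direction as positive, Newton's second law for the whole system gives 44.293 − 23.390 = (8 + 8.6) a, so a = 20.903 / 16.6 = 1.2592 m/s².

1.26 m/s²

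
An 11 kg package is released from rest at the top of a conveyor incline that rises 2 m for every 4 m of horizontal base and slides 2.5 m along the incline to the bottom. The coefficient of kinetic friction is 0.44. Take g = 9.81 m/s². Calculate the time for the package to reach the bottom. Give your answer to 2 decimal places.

3.08 s

The weight component along the incline is mg sin 26.57° = 48.259 N and the normal force is N = mg cos 26.57° = 96.518 N.
Friction up the slope is f = μN = 0.44 × 96.518 = 42.468 N, so the net downslope force is 48.259 − 42.468 = 5.791 N and a = 5.791 / 11 = 0.5265 m/s².
Starting from rest, L = ½at², so t = √(2L/a) = √(2 × 2.5 / 0.5265) = 3.0817 s.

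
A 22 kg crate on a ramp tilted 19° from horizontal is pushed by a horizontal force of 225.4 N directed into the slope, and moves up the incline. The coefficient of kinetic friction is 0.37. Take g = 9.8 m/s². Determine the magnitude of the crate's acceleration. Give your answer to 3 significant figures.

1.83 m/s²

The horizontal push has components F cos 19° = 225.4 × 0.9455 = 213.116 N up the incline and F sin 19° = 225.4 × 0.3256 = 73.390 N pressing into the surface.
The normal force is therefore N = mg cos 19° + F sin 19° = 203.850 + 73.390 = 277.240 N, and kinetic friction down the slope is μN = 0.37 × 277.240 = 102.579 N.
Along the incline: F cos 19° − mg sin 19° − μN = ma, so 213.116 − 70.199 − 102.579 = 22 a, giving a = 1.8335 m/s².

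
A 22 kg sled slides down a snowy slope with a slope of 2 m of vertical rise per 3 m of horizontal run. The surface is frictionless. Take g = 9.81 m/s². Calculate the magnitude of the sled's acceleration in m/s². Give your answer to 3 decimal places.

Resolving the weight along the incline: the component pulling the sled down the slope is mg sin 33.69° = 22 × 9.81 × 0.5547 = 119.715 N, and the normal force is N = mg cos 33.69° = 22 × 9.81 × 0.8321 = 179.584 N.
With no friction the net force along the incline is 119.715 N, so a = g sin 33.69° = 119.715 / 22 = 5.4416 m/s².

5.442 m/s²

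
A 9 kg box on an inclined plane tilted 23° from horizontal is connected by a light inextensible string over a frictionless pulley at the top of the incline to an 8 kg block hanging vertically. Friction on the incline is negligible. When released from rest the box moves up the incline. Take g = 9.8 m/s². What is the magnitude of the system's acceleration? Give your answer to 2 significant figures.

For the box on the incline: the weight component along the slope is m₁g sin 23° = 9 × 9.8 × 0.3907 = 34.460 N and the normal force is N = m₁g cos 23° = 81.189 N.
Newton's second law for the box (up-slope positive): T − 34.460 = 9 a. For the hanging block (downward positive): 8 × 9.8 − T = 8 a.
Adding the two equations eliminates T: 43.940 = 17 a, so a = 2.5847 m/s².

2.6 m/s²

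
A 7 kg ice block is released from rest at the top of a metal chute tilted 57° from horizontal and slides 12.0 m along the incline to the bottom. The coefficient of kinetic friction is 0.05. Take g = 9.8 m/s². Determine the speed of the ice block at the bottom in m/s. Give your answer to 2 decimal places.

13.81 m/s

The weight component along the incline is mg sin 57° = 57.533 N and the normal force is N = mg cos 57° = 37.362 N.
Friction up the slope is f = μN = 0.05 × 37.362 = 1.868 N, so the net downslope force is 57.533 − 1.868 = 55.665 N and a = 55.665 / 7 = 7.9521 m/s².
Starting from rest over a distance of 12.0 m, v² = 2aL = 2 × 7.9521 × 12.0 = 190.8504, so v = 13.8149 m/s.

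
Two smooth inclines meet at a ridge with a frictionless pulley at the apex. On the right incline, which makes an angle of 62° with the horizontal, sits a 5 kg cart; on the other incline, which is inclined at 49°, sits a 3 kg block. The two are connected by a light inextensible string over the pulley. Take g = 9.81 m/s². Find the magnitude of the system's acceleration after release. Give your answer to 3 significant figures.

2.64 m/s²

Resolve each weight along its own incline: the 5 kg mass has component 5 × 9.81 × sin 62° = 43.309 N down its slope, and the 3 kg mass has 3 × 9.81 × sin 49° = 22.211 N down its slope.
The 5 kg side's 43.309 N exceeds the other side's 22.211 N, so that mass slides down and the 3 kg mass slides up. Taking that direction as positive, Newton's second law for the whole system gives 43.309 − 22.211 = (5 + 3) a, so a = 21.098 / 8 = 2.6372 m/s².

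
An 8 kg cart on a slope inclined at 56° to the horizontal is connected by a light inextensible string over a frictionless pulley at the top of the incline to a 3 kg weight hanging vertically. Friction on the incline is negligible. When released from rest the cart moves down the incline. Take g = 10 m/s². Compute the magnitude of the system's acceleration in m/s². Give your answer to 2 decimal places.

For the cart on the incline: the weight component along the slope is m₁g sin 56° = 8 × 10 × 0.8290 = 66.320 N and the normal force is N = m₁g cos 56° = 44.735 N.
Newton's second law for the cart (down-slope positive): 66.320 − T = 8 a. For the hanging weight (upward positive): T − 3 × 10 = 3 a.
Adding the two equations eliminates T: 36.320 = 11 a, so a = 3.3018 m/s².

3.30 m/s²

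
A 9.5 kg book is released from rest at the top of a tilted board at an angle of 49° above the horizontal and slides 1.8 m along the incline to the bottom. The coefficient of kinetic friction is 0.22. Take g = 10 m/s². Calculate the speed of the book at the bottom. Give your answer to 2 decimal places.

The weight component along the incline is mg sin 49° = 71.697 N and the normal force is N = mg cos 49° = 62.326 N.
Friction up the slope is f = μN = 0.22 × 62.326 = 13.712 N, so the net downslope force is 71.697 − 13.712 = 57.985 N and a = 57.985 / 9.5 = 6.1037 m/s².
Starting from rest over a distance of 1.8 m, v² = 2aL = 2 × 6.1037 × 1.8 = 21.9733, so v = 4.6876 m/s.

4.69 m/s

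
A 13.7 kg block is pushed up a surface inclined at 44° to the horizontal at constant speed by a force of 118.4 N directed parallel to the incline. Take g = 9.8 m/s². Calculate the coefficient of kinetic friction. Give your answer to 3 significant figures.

0.260

At constant speed ΣF = 0 along the incline. The applied 118.4 N acts up the slope; the weight component mg sin 44° = 93.265 N and kinetic friction μN both act down the slope.
So 118.4 = 93.265 + μ × 96.579, giving μ = (118.4 − 93.265) / 96.579 = 0.2603.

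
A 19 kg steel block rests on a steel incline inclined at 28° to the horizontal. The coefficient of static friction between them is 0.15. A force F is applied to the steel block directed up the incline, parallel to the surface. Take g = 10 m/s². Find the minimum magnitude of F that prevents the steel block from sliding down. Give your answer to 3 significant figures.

The normal force is N = mg cos 28° = 167.760 N. With F at its minimum the steel block is on the verge of sliding down, so static friction is at its maximum μ_s N = 0.15 × 167.760 = 25.164 N and acts up the slope.
Equilibrium along the incline: F + μ_s N = mg sin 28°, so F = 89.200 − 25.164 = 64.036 N.

64.0 N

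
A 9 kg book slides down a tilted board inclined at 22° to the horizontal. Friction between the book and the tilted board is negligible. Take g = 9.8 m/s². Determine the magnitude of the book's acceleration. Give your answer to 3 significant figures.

Resolving the weight along the incline: the component pulling the book down the slope is mg sin 22° = 9 × 9.8 × 0.3746 = 33.040 N, and the normal force is N = mg cos 22° = 9 × 9.8 × 0.9272 = 81.779 N.
With no friction the net force along the incline is 33.040 N, so a = g sin 22° = 33.040 / 9 = 3.6711 m/s².

3.67 m/s²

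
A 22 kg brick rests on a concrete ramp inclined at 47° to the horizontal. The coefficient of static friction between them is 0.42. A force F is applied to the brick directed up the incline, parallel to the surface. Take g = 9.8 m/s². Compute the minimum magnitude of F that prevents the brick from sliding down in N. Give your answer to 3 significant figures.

95.9 N

The normal force is N = mg cos 47° = 147.039 N. With F at its minimum the brick is on the verge of sliding down, so static friction is at its maximum μ_s N = 0.42 × 147.039 = 61.756 N and acts up the slope.
Equilibrium along the incline: F + μ_s N = mg sin 47°, so F = 157.680 − 61.756 = 95.924 N.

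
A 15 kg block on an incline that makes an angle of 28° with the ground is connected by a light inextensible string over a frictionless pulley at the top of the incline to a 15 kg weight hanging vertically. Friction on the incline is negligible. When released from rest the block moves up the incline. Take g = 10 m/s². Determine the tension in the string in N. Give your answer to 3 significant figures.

110 N

For the block on the incline: the weight component along the slope is m₁g sin 28° = 15 × 10 × 0.4695 = 70.425 N and the normal force is N = m₁g cos 28° = 132.442 N.
Newton's second law for the block (up-slope positive): T − 70.425 = 15 a. For the hanging weight (downward positive): 15 × 10 − T = 15 a.
Adding the two equations eliminates T: 79.575 = 30 a, so a = 2.6525 m/s².
Then from the hanging weight's equation, T = 15 × (10 − 2.6525) = 110.213 N.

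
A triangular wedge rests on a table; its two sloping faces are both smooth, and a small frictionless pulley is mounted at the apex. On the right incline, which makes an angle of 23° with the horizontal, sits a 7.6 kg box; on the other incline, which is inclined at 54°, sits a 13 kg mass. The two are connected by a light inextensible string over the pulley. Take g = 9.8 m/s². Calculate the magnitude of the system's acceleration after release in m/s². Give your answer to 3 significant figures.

Resolve each weight along its own incline: the 7.6 kg mass has component 7.6 × 9.8 × sin 23° = 29.102 N down its slope, and the 13 kg mass has 13 × 9.8 × sin 54° = 103.069 N down its slope.
The 13 kg side's 103.069 N exceeds the other side's 29.102 N, so that mass slides down and the 7.6 kg mass slides up. Taking that direction as positive, Newton's second law for the whole system gives 103.069 − 29.102 = (7.6 + 13) a, so a = 73.967 / 20.6 = 3.5906 m/s².

3.59 m/s²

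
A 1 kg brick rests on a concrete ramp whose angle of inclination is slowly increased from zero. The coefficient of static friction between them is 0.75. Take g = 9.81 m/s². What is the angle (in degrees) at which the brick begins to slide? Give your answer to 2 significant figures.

At the threshold of sliding, static friction is at its maximum μ_s N and exactly balances the weight component along the incline: mg sin θ = μ_s mg cos θ.
Hence tan θ = μ_s = 0.75, so θ = arctan(0.75) = 36.8699°.

37°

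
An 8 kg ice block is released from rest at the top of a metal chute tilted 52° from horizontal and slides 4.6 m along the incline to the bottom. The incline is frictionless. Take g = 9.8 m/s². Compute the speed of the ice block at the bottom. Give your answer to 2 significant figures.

8.4 m/s

The weight component along the incline is mg sin 52° = 61.780 N and the normal force is N = mg cos 52° = 48.268 N.
With no friction, a = g sin 52° = 7.7225 m/s².
Starting from rest over a distance of 4.6 m, v² = 2aL = 2 × 7.7225 × 4.6 = 71.0470, so v = 8.4289 m/s.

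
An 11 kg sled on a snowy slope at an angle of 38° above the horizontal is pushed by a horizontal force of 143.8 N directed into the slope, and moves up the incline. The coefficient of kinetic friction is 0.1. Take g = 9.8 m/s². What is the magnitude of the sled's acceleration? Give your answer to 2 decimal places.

The horizontal push has components F cos 38° = 143.8 × 0.7880 = 113.314 N up the incline and F sin 38° = 143.8 × 0.6157 = 88.538 N pressing into the surface.
The normal force is therefore N = mg cos 38° + F sin 38° = 84.946 + 88.538 = 173.484 N, and kinetic friction down the slope is μN = 0.1 × 173.484 = 17.348 N.
Along the incline: F cos 38° − mg sin 38° − μN = ma, so 113.314 − 66.372 − 17.348 = 11 a, giving a = 2.6904 m/s².

2.69 m/s²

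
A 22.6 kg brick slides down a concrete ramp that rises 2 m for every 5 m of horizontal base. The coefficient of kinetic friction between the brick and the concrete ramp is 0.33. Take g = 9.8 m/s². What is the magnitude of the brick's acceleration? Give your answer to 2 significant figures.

0.64 m/s²

Resolving the weight along the incline: the component pulling the brick down the slope is mg sin 21.80° = 22.6 × 9.8 × 0.3714 = 82.258 N, and the normal force is N = mg cos 21.80° = 22.6 × 9.8 × 0.9285 = 205.644 N.
Kinetic friction acts up the slope with magnitude f = μN = 0.33 × 205.644 = 67.863 N.
Net force along the incline is 82.258 − 67.863 = 14.395 N, so a = 14.395 / 22.6 = 0.6369 m/s².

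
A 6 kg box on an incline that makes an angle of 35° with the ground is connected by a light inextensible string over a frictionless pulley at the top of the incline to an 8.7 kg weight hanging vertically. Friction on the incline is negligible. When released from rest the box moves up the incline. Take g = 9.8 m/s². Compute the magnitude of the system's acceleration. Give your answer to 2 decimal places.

3.51 m/s²

For the box on the incline: the weight component along the slope is m₁g sin 35° = 6 × 9.8 × 0.5736 = 33.728 N and the normal force is N = m₁g cos 35° = 48.166 N.
Newton's second law for the box (up-slope positive): T − 33.728 = 6 a. For the hanging weight (downward positive): 8.7 × 9.8 − T = 8.7 a.
Adding the two equations eliminates T: 51.532 = 14.7 a, so a = 3.5056 m/s².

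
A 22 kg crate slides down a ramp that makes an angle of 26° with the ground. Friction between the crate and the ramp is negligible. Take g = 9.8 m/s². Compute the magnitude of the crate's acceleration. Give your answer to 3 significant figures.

Resolving the weight along the incline: the component pulling the crate down the slope is mg sin 26° = 22 × 9.8 × 0.4384 = 94.519 N, and the normal force is N = mg cos 26° = 22 × 9.8 × 0.8988 = 193.781 N.
With no friction the net force along the incline is 94.519 N, so a = g sin 26° = 94.519 / 22 = 4.2963 m/s².

4.30 m/s²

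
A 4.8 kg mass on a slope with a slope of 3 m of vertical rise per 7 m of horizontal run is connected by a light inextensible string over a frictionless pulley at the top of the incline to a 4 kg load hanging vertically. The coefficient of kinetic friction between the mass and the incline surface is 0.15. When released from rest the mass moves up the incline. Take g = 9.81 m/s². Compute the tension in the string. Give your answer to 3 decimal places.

32.786 N

For the mass on the incline: the weight component along the slope is m₁g sin 23.20° = 4.8 × 9.81 × 0.3939 = 18.548 N and the normal force is N = m₁g cos 23.20° = 43.281 N.
Kinetic friction opposes the mass's motion up the incline: f = μN = 0.15 × 43.281 = 6.492 N acting down the slope.
Newton's second law for the mass (up-slope positive): T − 18.548 − 6.492 = 4.8 a. For the hanging load (downward positive): 4 × 9.81 − T = 4 a.
Adding the two equations eliminates T: 14.200 = 8.8 a, so a = 1.6136 m/s².
Then from the hanging load's equation, T = 4 × (9.81 − 1.6136) = 32.786 N.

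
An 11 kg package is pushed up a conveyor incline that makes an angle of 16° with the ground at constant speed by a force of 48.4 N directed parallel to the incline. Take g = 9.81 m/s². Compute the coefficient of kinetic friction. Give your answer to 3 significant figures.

0.180

At constant speed ΣF = 0 along the incline. The applied 48.4 N acts up the slope; the weight component mg sin 16° = 29.744 N and kinetic friction μN both act down the slope.
So 48.4 = 29.744 + μ × 103.730, giving μ = (48.4 − 29.744) / 103.730 = 0.1799.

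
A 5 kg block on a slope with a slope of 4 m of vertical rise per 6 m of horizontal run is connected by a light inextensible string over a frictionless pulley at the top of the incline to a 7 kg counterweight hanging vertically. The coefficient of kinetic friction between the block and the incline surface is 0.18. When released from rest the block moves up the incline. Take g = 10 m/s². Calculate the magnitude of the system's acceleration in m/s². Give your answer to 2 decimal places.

2.90 m/s²

For the block on the incline: the weight component along the slope is m₁g sin 33.69° = 5 × 10 × 0.5547 = 27.735 N and the normal force is N = m₁g cos 33.69° = 41.603 N.
Kinetic friction opposes the block's motion up the incline: f = μN = 0.18 × 41.603 = 7.489 N acting down the slope.
Newton's second law for the block (up-slope positive): T − 27.735 − 7.489 = 5 a. For the hanging counterweight (downward positive): 7 × 10 − T = 7 a.
Adding the two equations eliminates T: 34.776 = 12 a, so a = 2.8980 m/s².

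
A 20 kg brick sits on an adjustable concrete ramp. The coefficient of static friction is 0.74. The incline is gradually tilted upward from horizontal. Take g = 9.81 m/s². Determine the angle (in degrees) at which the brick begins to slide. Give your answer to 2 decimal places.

At the threshold of sliding, static friction is at its maximum μ_s N and exactly balances the weight component along the incline: mg sin θ = μ_s mg cos θ.
Hence tan θ = μ_s = 0.74, so θ = arctan(0.74) = 36.5014°.

36.50°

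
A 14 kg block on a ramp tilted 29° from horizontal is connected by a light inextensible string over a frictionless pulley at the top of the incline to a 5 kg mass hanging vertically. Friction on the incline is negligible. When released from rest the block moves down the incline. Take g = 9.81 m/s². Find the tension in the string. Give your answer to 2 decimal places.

For the block on the incline: the weight component along the slope is m₁g sin 29° = 14 × 9.81 × 0.4848 = 66.582 N and the normal force is N = m₁g cos 29° = 120.120 N.
Newton's second law for the block (down-slope positive): 66.582 − T = 14 a. For the hanging mass (upward positive): T − 5 × 9.81 = 5 a.
Adding the two equations eliminates T: 17.532 = 19 a, so a = 0.9227 m/s².
Then from the hanging mass's equation, T = 5 × (9.81 + 0.9227) = 53.664 N.

53.66 N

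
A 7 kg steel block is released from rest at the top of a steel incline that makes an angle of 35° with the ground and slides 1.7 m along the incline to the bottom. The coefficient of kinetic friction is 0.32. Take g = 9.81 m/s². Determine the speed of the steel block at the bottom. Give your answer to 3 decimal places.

3.223 m/s

The weight component along the incline is mg sin 35° = 39.387 N and the normal force is N = mg cos 35° = 56.251 N.
Friction up the slope is f = μN = 0.32 × 56.251 = 18.000 N, so the net downslope force is 39.387 − 18.000 = 21.387 N and a = 21.387 / 7 = 3.0553 m/s².
Starting from rest over a distance of 1.7 m, v² = 2aL = 2 × 3.0553 × 1.7 = 10.3880, so v = 3.2230 m/s.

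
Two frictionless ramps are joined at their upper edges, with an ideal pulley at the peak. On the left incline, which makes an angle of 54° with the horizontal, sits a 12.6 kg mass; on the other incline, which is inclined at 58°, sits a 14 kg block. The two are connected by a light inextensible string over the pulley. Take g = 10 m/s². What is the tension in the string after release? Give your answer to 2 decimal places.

Resolve each weight along its own incline: the 12.6 kg mass has component 12.6 × 10 × sin 54° = 101.936 N down its slope, and the 14 kg mass has 14 × 10 × sin 58° = 118.727 N down its slope.
The 14 kg side's 118.727 N exceeds the other side's 101.936 N, so that mass slides down and the 12.6 kg mass slides up. Taking that direction as positive, Newton's second law for the whole system gives 118.727 − 101.936 = (12.6 + 14) a, so a = 16.791 / 26.6 = 0.6312 m/s².
For the 12.6 kg mass (up-slope positive): T − 101.936 = 12.6 × 0.6312, so T = 109.889 N.

109.89 N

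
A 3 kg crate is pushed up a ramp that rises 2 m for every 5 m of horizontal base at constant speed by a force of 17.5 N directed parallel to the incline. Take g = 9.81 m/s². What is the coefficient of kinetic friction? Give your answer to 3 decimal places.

0.240

At constant speed ΣF = 0 along the incline. The applied 17.5 N acts up the slope; the weight component mg sin 21.80° = 10.930 N and kinetic friction μN both act down the slope.
So 17.5 = 10.930 + μ × 27.325, giving μ = (17.5 − 10.930) / 27.325 = 0.2404.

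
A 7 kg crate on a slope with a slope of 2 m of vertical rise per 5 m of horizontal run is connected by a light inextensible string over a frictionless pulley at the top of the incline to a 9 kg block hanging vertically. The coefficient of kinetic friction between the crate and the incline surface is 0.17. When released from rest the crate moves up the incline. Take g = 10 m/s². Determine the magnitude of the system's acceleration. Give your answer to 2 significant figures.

For the crate on the incline: the weight component along the slope is m₁g sin 21.80° = 7 × 10 × 0.3714 = 25.998 N and the normal force is N = m₁g cos 21.80° = 64.993 N.
Kinetic friction opposes the crate's motion up the incline: f = μN = 0.17 × 64.993 = 11.049 N acting down the slope.
Newton's second law for the crate (up-slope positive): T − 25.998 − 11.049 = 7 a. For the hanging block (downward positive): 9 × 10 − T = 9 a.
Adding the two equations eliminates T: 52.953 = 16 a, so a = 3.3096 m/s².

3.3 m/s²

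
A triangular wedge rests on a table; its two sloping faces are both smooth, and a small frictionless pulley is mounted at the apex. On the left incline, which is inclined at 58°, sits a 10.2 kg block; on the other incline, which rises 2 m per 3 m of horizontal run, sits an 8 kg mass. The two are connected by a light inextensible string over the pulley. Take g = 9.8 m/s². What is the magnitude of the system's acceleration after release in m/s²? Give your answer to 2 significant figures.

Resolve each weight along its own incline: the 10.2 kg mass has component 10.2 × 9.8 × sin 58° = 84.771 N down its slope, and the 8 kg mass has 8 × 9.8 × sin 33.69° = 43.488 N down its slope.
The 10.2 kg side's 84.771 N exceeds the other side's 43.488 N, so that mass slides down and the 8 kg mass slides up. Taking that direction as positive, Newton's second law for the whole system gives 84.771 − 43.488 = (10.2 + 8) a, so a = 41.283 / 18.2 = 2.2683 m/s².

2.3 m/s²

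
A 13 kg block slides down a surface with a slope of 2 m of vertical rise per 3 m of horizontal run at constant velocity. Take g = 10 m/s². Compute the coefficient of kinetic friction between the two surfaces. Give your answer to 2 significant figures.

At constant velocity the net force along the incline is zero: mg sin 33.69° = μ mg cos 33.69°.
So μ = tan 33.69° = 0.5547 / 0.8321 = 0.6666.

0.67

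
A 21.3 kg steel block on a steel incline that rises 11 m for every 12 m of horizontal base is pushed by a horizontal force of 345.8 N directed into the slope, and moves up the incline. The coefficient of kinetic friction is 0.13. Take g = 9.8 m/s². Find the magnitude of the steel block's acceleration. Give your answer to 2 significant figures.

3.0 m/s²

The horizontal push has components F cos 42.51° = 345.8 × 0.7372 = 254.924 N up the incline and F sin 42.51° = 345.8 × 0.6757 = 233.657 N pressing into the surface.
The normal force is therefore N = mg cos 42.51° + F sin 42.51° = 153.883 + 233.657 = 387.540 N, and kinetic friction down the slope is μN = 0.13 × 387.540 = 50.380 N.
Along the incline: F cos 42.51° − mg sin 42.51° − μN = ma, so 254.924 − 141.046 − 50.380 = 21.3 a, giving a = 2.9811 m/s².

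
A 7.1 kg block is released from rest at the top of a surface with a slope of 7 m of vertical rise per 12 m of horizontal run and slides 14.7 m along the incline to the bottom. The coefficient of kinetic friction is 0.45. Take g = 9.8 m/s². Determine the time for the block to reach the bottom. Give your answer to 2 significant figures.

The weight component along the incline is mg sin 30.26° = 35.059 N and the normal force is N = mg cos 30.26° = 60.102 N.
Friction up the slope is f = μN = 0.45 × 60.102 = 27.046 N, so the net downslope force is 35.059 − 27.046 = 8.013 N and a = 8.013 / 7.1 = 1.1286 m/s².
Starting from rest, L = ½at², so t = √(2L/a) = √(2 × 14.7 / 1.1286) = 5.1039 s.

5.1 s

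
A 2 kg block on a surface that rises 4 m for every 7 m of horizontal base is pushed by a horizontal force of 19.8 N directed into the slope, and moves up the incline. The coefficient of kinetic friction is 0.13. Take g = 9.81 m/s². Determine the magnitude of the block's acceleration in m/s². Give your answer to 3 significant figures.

1.98 m/s²

The horizontal push has components F cos 29.74° = 19.8 × 0.8682 = 17.190 N up the incline and F sin 29.74° = 19.8 × 0.4961 = 9.823 N pressing into the surface.
The normal force is therefore N = mg cos 29.74° + F sin 29.74° = 17.034 + 9.823 = 26.857 N, and kinetic friction down the slope is μN = 0.13 × 26.857 = 3.491 N.
Along the incline: F cos 29.74° − mg sin 29.74° − μN = ma, so 17.190 − 9.733 − 3.491 = 2 a, giving a = 1.9830 m/s².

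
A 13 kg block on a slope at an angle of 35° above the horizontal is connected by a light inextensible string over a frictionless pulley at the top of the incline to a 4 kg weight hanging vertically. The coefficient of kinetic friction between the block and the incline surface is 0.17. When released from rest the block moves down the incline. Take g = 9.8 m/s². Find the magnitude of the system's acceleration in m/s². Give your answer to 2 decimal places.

0.95 m/s²

For the block on the incline: the weight component along the slope is m₁g sin 35° = 13 × 9.8 × 0.5736 = 73.077 N and the normal force is N = m₁g cos 35° = 104.360 N.
Kinetic friction opposes the block's motion down the incline: f = μN = 0.17 × 104.360 = 17.741 N acting up the slope.
Newton's second law for the block (down-slope positive): 73.077 − 17.741 − T = 13 a. For the hanging weight (upward positive): T − 4 × 9.8 = 4 a.
Adding the two equations eliminates T: 16.136 = 17 a, so a = 0.9492 m/s².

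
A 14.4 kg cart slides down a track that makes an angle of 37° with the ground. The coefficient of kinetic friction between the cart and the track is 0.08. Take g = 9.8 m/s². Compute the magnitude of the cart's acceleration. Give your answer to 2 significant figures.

5.3 m/s²

Resolving the weight along the incline: the component pulling the cart down the slope is mg sin 37° = 14.4 × 9.8 × 0.6018 = 84.926 N, and the normal force is N = mg cos 37° = 14.4 × 9.8 × 0.7986 = 112.698 N.
Kinetic friction acts up the slope with magnitude f = μN = 0.08 × 112.698 = 9.016 N.
Net force along the incline is 84.926 − 9.016 = 75.910 N, so a = 75.910 / 14.4 = 5.2715 m/s².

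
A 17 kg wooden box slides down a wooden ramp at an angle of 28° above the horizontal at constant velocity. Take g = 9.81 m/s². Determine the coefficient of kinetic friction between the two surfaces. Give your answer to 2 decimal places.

At constant velocity the net force along the incline is zero: mg sin 28° = μ mg cos 28°.
So μ = tan 28° = 0.4695 / 0.8829 = 0.5318.

0.53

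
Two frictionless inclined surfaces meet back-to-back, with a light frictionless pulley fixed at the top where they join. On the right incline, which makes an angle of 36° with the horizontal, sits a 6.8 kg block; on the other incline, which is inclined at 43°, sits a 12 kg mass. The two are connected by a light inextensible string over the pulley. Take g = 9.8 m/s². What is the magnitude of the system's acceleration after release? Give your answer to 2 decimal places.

2.18 m/s²

Resolve each weight along its own incline: the 6.8 kg mass has component 6.8 × 9.8 × sin 36° = 39.170 N down its slope, and the 12 kg mass has 12 × 9.8 × sin 43° = 80.203 N down its slope.
The 12 kg side's 80.203 N exceeds the other side's 39.170 N, so that mass slides down and the 6.8 kg mass slides up. Taking that direction as positive, Newton's second law for the whole system gives 80.203 − 39.170 = (6.8 + 12) a, so a = 41.033 / 18.8 = 2.1826 m/s².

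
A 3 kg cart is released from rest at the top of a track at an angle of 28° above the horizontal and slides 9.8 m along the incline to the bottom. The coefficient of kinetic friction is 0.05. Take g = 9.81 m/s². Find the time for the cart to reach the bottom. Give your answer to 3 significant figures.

The weight component along the incline is mg sin 28° = 13.817 N and the normal force is N = mg cos 28° = 25.985 N.
Friction up the slope is f = μN = 0.05 × 25.985 = 1.299 N, so the net downslope force is 13.817 − 1.299 = 12.518 N and a = 12.518 / 3 = 4.1727 m/s².
Starting from rest, L = ½at², so t = √(2L/a) = √(2 × 9.8 / 4.1727) = 2.1673 s.

2.17 s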